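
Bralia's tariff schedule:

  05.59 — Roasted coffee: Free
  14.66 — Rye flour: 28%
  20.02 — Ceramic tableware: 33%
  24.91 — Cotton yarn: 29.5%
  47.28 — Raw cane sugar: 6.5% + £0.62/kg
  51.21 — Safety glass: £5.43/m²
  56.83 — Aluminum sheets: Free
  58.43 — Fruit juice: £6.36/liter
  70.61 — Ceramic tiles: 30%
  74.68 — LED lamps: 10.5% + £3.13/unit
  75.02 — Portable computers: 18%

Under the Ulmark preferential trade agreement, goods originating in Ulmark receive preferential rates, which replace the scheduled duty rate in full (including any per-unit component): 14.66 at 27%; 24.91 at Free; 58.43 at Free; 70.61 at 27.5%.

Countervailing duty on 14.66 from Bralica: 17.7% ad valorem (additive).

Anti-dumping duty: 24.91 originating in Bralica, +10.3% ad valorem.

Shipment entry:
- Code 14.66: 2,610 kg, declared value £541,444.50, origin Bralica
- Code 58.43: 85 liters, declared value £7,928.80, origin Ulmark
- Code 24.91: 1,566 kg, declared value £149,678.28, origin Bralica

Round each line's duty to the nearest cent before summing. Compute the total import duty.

Line 1 (14.66, Bralica, 2,610 kg, £541,444.50):
Base rate for 14.66 is 28%.
14.66 has an FTA preferential rate, but origin Bralica is not Ulmark; base rate stands.
Additional duty on 14.66 from Bralica: +17.7%. Applied ad valorem rate: 28% + 17.7% = 45.7%.
Duty = £541,444.50 × 45.7% = £247,440.14.
Line 2 (58.43, Ulmark, 85 liters, £7,928.80):
Base rate for 58.43 is £6.36/liter.
Origin Ulmark qualifies under the Bralia–Ulmark agreement and 58.43 is covered: preferential rate Free applies instead.
Duty = £7,928.80 × 0% = £0.00.
Line 3 (24.91, Bralica, 1,566 kg, £149,678.28):
Base rate for 24.91 is 29.5%.
24.91 has an FTA preferential rate, but origin Bralica is not Ulmark; base rate stands.
Additional duty on 24.91 from Bralica: +10.3%. Applied ad valorem rate: 29.5% + 10.3% = 39.8%.
Duty = £149,678.28 × 39.8% = £59,571.96.
Total = £247,440.14 + £0.00 + £59,571.96 = £307,012.10.

£307,012.10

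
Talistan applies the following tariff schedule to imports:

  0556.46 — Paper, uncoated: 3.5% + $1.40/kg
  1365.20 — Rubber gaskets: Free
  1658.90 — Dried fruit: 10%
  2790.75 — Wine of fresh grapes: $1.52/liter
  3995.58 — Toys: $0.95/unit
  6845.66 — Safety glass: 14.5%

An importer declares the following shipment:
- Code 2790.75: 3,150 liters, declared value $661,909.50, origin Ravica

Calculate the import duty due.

Line 1 (2790.75, Ravica, 3,150 liters, $661,909.50):
Base rate for 2790.75 is $1.52/liter.
Duty = 3,150 × $1.52 = $4,788.00.

$4,788.00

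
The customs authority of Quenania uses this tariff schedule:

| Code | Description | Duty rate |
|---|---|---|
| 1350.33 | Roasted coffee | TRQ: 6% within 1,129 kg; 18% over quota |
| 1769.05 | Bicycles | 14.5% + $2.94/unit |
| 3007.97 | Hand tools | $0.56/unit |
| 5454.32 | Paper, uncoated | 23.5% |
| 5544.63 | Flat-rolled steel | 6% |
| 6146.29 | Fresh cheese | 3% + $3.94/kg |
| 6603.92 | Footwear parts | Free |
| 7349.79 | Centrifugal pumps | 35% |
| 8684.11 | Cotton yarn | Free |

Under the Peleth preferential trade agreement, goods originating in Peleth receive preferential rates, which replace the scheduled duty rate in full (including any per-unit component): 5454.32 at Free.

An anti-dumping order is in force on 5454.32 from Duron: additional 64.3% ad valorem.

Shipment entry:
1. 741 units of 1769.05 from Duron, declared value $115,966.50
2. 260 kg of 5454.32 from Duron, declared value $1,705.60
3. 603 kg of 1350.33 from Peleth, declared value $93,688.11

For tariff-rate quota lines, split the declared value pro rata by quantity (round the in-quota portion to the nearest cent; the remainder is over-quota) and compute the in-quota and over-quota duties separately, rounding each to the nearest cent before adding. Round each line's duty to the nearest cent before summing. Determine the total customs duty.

Line 1 (1769.05, Duron, 741 units, $115,966.50):
Base rate for 1769.05 is 14.5% + $2.94/unit.
Duty = $115,966.50 × 14.5% + 741 × $2.94 = $18,993.68.
Line 2 (5454.32, Duron, 260 kg, $1,705.60):
Base rate for 5454.32 is 23.5%.
5454.32 has an FTA preferential rate, but origin Duron is not Peleth; base rate stands.
Additional duty on 5454.32 from Duron: +64.3%. Applied ad valorem rate: 23.5% + 64.3% = 87.8%.
Duty = $1,705.60 × 87.8% = $1,497.52.
Line 3 (1350.33, Peleth, 603 kg, $93,688.11):
Code 1350.33 is under a tariff-rate quota (threshold 1,129 kg). Quantity 603 kg is within the quota, so the in-quota rate 6% applies to the full value.
Duty = $93,688.11 × 6% = $5,621.29.
Total = $18,993.68 + $1,497.52 + $5,621.29 = $26,112.49.

$26,112.49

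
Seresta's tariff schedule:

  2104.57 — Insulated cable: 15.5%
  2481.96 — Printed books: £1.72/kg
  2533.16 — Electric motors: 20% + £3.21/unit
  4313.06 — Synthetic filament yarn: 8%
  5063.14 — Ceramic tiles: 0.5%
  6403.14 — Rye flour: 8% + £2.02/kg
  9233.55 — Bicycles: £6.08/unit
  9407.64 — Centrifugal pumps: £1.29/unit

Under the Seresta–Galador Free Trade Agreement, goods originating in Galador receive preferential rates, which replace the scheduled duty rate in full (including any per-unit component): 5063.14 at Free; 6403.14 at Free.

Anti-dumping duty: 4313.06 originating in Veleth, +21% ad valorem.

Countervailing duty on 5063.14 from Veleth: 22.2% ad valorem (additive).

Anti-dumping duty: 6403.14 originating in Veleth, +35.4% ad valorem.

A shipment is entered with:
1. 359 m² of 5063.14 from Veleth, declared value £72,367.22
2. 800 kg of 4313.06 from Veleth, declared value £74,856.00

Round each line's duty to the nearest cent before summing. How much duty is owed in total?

Line 1 (5063.14, Veleth, 359 m², £72,367.22):
Base rate for 5063.14 is 0.5%.
5063.14 has an FTA preferential rate, but origin Veleth is not Galador; base rate stands.
Additional duty on 5063.14 from Veleth: +22.2%. Applied ad valorem rate: 0.5% + 22.2% = 22.7%.
Duty = £72,367.22 × 22.7% = £16,427.36.
Line 2 (4313.06, Veleth, 800 kg, £74,856.00):
Base rate for 4313.06 is 8%.
Additional duty on 4313.06 from Veleth: +21%. Applied ad valorem rate: 8% + 21% = 29%.
Duty = £74,856.00 × 29% = £21,708.24.
Total = £16,427.36 + £21,708.24 = £38,135.60.

£38,135.60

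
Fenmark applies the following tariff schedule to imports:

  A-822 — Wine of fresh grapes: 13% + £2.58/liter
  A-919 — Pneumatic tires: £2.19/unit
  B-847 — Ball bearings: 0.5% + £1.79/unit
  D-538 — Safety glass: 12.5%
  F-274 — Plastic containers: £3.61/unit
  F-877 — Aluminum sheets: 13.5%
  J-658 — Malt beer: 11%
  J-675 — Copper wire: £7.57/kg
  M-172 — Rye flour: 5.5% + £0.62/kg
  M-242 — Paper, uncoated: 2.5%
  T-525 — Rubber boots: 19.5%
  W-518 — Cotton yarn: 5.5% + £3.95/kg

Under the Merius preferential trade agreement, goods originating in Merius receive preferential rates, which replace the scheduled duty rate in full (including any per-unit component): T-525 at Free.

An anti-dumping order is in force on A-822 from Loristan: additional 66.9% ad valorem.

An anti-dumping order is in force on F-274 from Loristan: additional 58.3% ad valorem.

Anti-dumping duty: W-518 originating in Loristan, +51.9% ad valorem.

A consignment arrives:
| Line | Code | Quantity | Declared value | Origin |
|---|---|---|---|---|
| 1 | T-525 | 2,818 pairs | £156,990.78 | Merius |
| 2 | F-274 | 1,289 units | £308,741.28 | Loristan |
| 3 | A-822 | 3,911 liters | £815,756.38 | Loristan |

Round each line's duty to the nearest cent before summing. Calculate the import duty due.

Line 1 (T-525, Merius, 2,818 pairs, £156,990.78):
Base rate for T-525 is 19.5%.
Origin Merius qualifies under the Fenmark–Merius agreement and T-525 is covered: preferential rate Free applies instead.
Duty = £156,990.78 × 0% = £0.00.
Line 2 (F-274, Loristan, 1,289 units, £308,741.28):
Base rate for F-274 is £3.61/unit.
Additional duty on F-274 from Loristan: +58.3% ad valorem. Applied ad valorem rate = 58.3%.
Duty = £308,741.28 × 58.3% + 1,289 × £3.61 = £184,649.46.
Line 3 (A-822, Loristan, 3,911 liters, £815,756.38):
Base rate for A-822 is 13% + £2.58/liter.
Additional duty on A-822 from Loristan: +66.9%. Applied ad valorem rate: 13% + 66.9% = 79.9%.
Duty = £815,756.38 × 79.9% + 3,911 × £2.58 = £661,879.73.
Total = £0.00 + £184,649.46 + £661,879.73 = £846,529.19.

£846,529.19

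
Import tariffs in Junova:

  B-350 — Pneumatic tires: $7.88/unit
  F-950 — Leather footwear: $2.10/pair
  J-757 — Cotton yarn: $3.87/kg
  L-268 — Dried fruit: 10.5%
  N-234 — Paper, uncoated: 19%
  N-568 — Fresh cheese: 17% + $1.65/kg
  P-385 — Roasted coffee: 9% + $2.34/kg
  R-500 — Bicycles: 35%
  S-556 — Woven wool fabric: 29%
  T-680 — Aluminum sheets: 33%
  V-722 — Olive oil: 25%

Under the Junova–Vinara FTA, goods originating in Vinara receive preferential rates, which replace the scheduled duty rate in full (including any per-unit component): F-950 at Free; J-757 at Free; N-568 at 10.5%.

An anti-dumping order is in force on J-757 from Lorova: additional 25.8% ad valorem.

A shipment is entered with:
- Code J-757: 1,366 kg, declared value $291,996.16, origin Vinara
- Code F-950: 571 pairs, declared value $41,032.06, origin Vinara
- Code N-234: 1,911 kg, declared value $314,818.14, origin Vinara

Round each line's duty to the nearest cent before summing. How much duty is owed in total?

$59,815.45

Line 1 (J-757, Vinara, 1,366 kg, $291,996.16):
Base rate for J-757 is $3.87/kg.
Origin Vinara qualifies under the Junova–Vinara agreement and J-757 is covered: preferential rate Free applies instead.
The additional-duty order on J-757 targets Lorova, not Vinara; it does not apply.
Duty = $291,996.16 × 0% = $0.00.
Line 2 (F-950, Vinara, 571 pairs, $41,032.06):
Base rate for F-950 is $2.10/pair.
Origin Vinara qualifies under the Junova–Vinara agreement and F-950 is covered: preferential rate Free applies instead.
Duty = $41,032.06 × 0% = $0.00.
Line 3 (N-234, Vinara, 1,911 kg, $314,818.14):
Base rate for N-234 is 19%.
Origin Vinara is the FTA partner but N-234 is not on the preference list; base rate stands.
Duty = $314,818.14 × 19% = $59,815.45.
Total = $0.00 + $0.00 + $59,815.45 = $59,815.45.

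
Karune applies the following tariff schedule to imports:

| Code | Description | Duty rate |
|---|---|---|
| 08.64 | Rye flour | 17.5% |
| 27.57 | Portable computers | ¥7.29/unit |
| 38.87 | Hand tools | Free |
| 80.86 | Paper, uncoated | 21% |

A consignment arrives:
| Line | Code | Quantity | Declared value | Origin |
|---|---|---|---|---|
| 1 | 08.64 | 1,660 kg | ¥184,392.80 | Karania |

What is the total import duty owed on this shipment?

Line 1 (08.64, Karania, 1,660 kg, ¥184,392.80):
Base rate for 08.64 is 17.5%.
Duty = ¥184,392.80 × 17.5% = ¥32,268.74.

¥32,268.74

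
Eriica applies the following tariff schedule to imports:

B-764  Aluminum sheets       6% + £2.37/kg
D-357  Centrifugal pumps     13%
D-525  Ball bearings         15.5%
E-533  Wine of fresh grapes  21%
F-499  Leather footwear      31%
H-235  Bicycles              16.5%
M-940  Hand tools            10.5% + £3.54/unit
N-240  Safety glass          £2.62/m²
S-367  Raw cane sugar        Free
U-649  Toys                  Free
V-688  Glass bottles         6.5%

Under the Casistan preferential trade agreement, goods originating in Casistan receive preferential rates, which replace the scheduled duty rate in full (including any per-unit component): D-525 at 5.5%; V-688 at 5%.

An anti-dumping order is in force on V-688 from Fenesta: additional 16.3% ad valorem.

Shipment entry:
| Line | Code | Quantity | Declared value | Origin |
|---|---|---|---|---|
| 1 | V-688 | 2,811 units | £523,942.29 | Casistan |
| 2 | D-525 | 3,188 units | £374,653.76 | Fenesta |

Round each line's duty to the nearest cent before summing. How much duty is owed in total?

Line 1 (V-688, Casistan, 2,811 units, £523,942.29):
Base rate for V-688 is 6.5%.
Origin Casistan qualifies under the Eriica–Casistan agreement and V-688 is covered: preferential rate 5% applies instead.
The additional-duty order on V-688 targets Fenesta, not Casistan; it does not apply.
Duty = £523,942.29 × 5% = £26,197.11.
Line 2 (D-525, Fenesta, 3,188 units, £374,653.76):
Base rate for D-525 is 15.5%.
D-525 has an FTA preferential rate, but origin Fenesta is not Casistan; base rate stands.
Duty = £374,653.76 × 15.5% = £58,071.33.
Total = £26,197.11 + £58,071.33 = £84,268.44.

£84,268.44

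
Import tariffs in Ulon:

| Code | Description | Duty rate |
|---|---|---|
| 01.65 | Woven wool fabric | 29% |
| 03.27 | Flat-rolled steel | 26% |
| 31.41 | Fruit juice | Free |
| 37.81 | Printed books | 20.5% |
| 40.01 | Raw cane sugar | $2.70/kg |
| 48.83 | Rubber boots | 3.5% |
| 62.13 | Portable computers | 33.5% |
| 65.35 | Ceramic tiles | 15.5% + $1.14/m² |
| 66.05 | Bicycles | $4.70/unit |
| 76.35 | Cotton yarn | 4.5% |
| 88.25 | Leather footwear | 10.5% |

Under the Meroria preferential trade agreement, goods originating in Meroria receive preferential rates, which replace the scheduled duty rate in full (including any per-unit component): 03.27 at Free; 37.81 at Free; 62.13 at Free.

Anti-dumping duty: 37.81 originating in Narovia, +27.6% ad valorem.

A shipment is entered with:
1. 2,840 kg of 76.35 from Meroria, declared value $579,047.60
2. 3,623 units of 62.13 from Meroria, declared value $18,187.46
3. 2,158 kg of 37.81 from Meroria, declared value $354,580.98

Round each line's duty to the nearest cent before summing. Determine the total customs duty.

$26,057.14

Line 1 (76.35, Meroria, 2,840 kg, $579,047.60):
Base rate for 76.35 is 4.5%.
Origin Meroria is the FTA partner but 76.35 is not on the preference list; base rate stands.
Duty = $579,047.60 × 4.5% = $26,057.14.
Line 2 (62.13, Meroria, 3,623 units, $18,187.46):
Base rate for 62.13 is 33.5%.
Origin Meroria qualifies under the Ulon–Meroria agreement and 62.13 is covered: preferential rate Free applies instead.
Duty = $18,187.46 × 0% = $0.00.
Line 3 (37.81, Meroria, 2,158 kg, $354,580.98):
Base rate for 37.81 is 20.5%.
Origin Meroria qualifies under the Ulon–Meroria agreement and 37.81 is covered: preferential rate Free applies instead.
The additional-duty order on 37.81 targets Narovia, not Meroria; it does not apply.
Duty = $354,580.98 × 0% = $0.00.
Total = $26,057.14 + $0.00 + $0.00 = $26,057.14.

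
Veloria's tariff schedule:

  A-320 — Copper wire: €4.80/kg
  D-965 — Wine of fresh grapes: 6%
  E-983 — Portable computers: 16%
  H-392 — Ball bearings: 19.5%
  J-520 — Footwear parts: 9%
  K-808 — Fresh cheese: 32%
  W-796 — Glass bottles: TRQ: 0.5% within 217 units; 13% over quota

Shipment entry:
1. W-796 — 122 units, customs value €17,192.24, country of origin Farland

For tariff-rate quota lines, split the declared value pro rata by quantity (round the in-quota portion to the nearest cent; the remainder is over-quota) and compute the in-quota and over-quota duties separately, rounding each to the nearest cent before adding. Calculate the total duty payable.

Line 1 (W-796, Farland, 122 units, €17,192.24):
Code W-796 is under a tariff-rate quota (threshold 217 units). Quantity 122 units is within the quota, so the in-quota rate 0.5% applies to the full value.
Duty = €17,192.24 × 0.5% = €85.96.

€85.96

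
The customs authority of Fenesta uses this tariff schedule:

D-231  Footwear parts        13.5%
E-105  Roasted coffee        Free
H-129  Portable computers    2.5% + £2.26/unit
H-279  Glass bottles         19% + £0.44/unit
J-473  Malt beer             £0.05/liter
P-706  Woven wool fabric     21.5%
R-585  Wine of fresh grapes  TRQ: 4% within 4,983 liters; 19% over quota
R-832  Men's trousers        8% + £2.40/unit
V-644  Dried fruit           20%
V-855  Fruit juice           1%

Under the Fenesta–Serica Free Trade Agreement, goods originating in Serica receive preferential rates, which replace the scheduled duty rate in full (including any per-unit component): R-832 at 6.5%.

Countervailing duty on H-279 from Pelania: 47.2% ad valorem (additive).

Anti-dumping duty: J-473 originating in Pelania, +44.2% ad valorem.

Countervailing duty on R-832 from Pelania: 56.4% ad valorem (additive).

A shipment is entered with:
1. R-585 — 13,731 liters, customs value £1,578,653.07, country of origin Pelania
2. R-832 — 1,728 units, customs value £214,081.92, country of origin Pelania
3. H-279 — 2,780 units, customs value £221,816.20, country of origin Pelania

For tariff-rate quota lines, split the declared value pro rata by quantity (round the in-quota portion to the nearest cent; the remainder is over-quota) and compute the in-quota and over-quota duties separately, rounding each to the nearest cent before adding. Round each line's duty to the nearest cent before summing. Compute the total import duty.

£504,091.24

Line 1 (R-585, Pelania, 13,731 liters, £1,578,653.07):
Code R-585 is under a tariff-rate quota (threshold 4,983 liters). In-quota: 4,983 liters at 4%; over-quota: 8,748 liters at 19%.
Pro-rata value split: in-quota = £1,578,653.07 × 4,983/13,731 = £572,895.51; over-quota = £1,578,653.07 − £572,895.51 = £1,005,757.56.
In-quota duty = £572,895.51 × 4% = £22,915.82. Over-quota duty = £1,005,757.56 × 19% = £191,093.94.
Line duty = £22,915.82 + £191,093.94 = £214,009.76.
Line 2 (R-832, Pelania, 1,728 units, £214,081.92):
Base rate for R-832 is 8% + £2.40/unit.
R-832 has an FTA preferential rate, but origin Pelania is not Serica; base rate stands.
Additional duty on R-832 from Pelania: +56.4%. Applied ad valorem rate: 8% + 56.4% = 64.4%.
Duty = £214,081.92 × 64.4% + 1,728 × £2.40 = £142,015.96.
Line 3 (H-279, Pelania, 2,780 units, £221,816.20):
Base rate for H-279 is 19% + £0.44/unit.
Additional duty on H-279 from Pelania: +47.2%. Applied ad valorem rate: 19% + 47.2% = 66.2%.
Duty = £221,816.20 × 66.2% + 2,780 × £0.44 = £148,065.52.
Total = £214,009.76 + £142,015.96 + £148,065.52 = £504,091.24.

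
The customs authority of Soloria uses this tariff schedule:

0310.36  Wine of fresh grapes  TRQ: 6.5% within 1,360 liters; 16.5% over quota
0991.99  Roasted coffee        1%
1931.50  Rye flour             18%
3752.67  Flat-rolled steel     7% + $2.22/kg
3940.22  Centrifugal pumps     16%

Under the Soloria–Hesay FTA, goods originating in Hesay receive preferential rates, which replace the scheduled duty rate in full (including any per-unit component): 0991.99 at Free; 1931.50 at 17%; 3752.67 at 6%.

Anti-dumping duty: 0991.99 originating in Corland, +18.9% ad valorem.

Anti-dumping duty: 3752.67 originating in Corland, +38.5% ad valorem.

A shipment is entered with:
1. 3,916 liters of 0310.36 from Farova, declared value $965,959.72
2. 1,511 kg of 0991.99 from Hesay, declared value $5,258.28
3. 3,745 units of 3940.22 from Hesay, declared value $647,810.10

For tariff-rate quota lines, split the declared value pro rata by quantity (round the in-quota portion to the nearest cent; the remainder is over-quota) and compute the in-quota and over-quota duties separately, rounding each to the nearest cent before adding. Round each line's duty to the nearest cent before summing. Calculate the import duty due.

Line 1 (0310.36, Farova, 3,916 liters, $965,959.72):
Code 0310.36 is under a tariff-rate quota (threshold 1,360 liters). In-quota: 1,360 liters at 6.5%; over-quota: 2,556 liters at 16.5%.
Pro-rata value split: in-quota = $965,959.72 × 1,360/3,916 = $335,471.20; over-quota = $965,959.72 − $335,471.20 = $630,488.52.
In-quota duty = $335,471.20 × 6.5% = $21,805.63. Over-quota duty = $630,488.52 × 16.5% = $104,030.61.
Line duty = $21,805.63 + $104,030.61 = $125,836.24.
Line 2 (0991.99, Hesay, 1,511 kg, $5,258.28):
Base rate for 0991.99 is 1%.
Origin Hesay qualifies under the Soloria–Hesay agreement and 0991.99 is covered: preferential rate Free applies instead.
The additional-duty order on 0991.99 targets Corland, not Hesay; it does not apply.
Duty = $5,258.28 × 0% = $0.00.
Line 3 (3940.22, Hesay, 3,745 units, $647,810.10):
Base rate for 3940.22 is 16%.
Origin Hesay is the FTA partner but 3940.22 is not on the preference list; base rate stands.
Duty = $647,810.10 × 16% = $103,649.62.
Total = $125,836.24 + $0.00 + $103,649.62 = $229,485.86.

$229,485.86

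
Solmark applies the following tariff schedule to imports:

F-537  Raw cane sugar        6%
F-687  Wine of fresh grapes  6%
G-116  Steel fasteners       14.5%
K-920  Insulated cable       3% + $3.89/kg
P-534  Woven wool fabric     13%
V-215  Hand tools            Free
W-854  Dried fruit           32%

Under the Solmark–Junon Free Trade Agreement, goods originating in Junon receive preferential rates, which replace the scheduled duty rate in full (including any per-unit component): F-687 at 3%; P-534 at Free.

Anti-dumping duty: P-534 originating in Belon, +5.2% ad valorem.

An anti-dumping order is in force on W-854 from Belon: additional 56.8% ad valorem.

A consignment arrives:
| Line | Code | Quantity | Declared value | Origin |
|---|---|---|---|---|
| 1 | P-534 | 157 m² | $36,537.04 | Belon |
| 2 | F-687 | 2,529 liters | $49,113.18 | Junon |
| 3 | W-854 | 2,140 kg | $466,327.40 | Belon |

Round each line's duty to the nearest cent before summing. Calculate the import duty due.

$422,221.87

Line 1 (P-534, Belon, 157 m², $36,537.04):
Base rate for P-534 is 13%.
P-534 has an FTA preferential rate, but origin Belon is not Junon; base rate stands.
Additional duty on P-534 from Belon: +5.2%. Applied ad valorem rate: 13% + 5.2% = 18.2%.
Duty = $36,537.04 × 18.2% = $6,649.74.
Line 2 (F-687, Junon, 2,529 liters, $49,113.18):
Base rate for F-687 is 6%.
Origin Junon qualifies under the Solmark–Junon agreement and F-687 is covered: preferential rate 3% applies instead.
Duty = $49,113.18 × 3% = $1,473.40.
Line 3 (W-854, Belon, 2,140 kg, $466,327.40):
Base rate for W-854 is 32%.
Additional duty on W-854 from Belon: +56.8%. Applied ad valorem rate: 32% + 56.8% = 88.8%.
Duty = $466,327.40 × 88.8% = $414,098.73.
Total = $6,649.74 + $1,473.40 + $414,098.73 = $422,221.87.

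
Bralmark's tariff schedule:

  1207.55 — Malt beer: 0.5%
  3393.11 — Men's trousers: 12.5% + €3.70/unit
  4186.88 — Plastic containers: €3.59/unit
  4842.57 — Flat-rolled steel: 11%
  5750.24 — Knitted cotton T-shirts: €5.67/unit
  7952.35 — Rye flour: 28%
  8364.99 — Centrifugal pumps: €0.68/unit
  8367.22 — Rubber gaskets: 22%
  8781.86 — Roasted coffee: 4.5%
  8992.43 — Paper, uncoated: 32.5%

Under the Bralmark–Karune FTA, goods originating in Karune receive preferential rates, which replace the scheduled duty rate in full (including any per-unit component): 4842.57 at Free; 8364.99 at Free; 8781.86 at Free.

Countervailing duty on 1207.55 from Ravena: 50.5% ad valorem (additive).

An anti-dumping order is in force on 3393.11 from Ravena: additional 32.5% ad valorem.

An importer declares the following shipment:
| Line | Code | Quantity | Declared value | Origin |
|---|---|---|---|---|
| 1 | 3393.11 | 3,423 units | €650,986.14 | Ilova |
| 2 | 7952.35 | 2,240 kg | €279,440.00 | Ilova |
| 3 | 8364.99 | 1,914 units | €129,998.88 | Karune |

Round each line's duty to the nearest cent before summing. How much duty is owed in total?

€172,281.57

Line 1 (3393.11, Ilova, 3,423 units, €650,986.14):
Base rate for 3393.11 is 12.5% + €3.70/unit.
The additional-duty order on 3393.11 targets Ravena, not Ilova; it does not apply.
Duty = €650,986.14 × 12.5% + 3,423 × €3.70 = €94,038.37.
Line 2 (7952.35, Ilova, 2,240 kg, €279,440.00):
Base rate for 7952.35 is 28%.
Duty = €279,440.00 × 28% = €78,243.20.
Line 3 (8364.99, Karune, 1,914 units, €129,998.88):
Base rate for 8364.99 is €0.68/unit.
Origin Karune qualifies under the Bralmark–Karune agreement and 8364.99 is covered: preferential rate Free applies instead.
Duty = €129,998.88 × 0% = €0.00.
Total = €94,038.37 + €78,243.20 + €0.00 = €172,281.57.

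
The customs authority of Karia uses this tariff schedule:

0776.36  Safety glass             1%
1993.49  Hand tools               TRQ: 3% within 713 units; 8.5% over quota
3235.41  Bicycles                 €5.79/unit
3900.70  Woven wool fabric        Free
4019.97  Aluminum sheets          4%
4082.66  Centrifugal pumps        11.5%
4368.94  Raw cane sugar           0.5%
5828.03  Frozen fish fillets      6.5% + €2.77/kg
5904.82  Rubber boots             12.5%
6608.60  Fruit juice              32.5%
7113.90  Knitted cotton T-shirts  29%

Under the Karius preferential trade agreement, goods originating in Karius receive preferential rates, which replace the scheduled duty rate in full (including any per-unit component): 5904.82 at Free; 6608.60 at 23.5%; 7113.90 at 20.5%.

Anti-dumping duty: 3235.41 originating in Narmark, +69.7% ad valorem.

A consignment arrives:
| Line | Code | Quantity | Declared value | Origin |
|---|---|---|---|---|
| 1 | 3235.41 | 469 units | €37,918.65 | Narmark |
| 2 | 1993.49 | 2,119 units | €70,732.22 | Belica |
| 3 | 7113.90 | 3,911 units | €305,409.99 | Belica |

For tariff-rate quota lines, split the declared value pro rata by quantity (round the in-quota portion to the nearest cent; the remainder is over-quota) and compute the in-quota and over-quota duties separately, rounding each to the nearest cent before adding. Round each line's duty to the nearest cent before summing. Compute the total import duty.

Line 1 (3235.41, Narmark, 469 units, €37,918.65):
Base rate for 3235.41 is €5.79/unit.
Additional duty on 3235.41 from Narmark: +69.7% ad valorem. Applied ad valorem rate = 69.7%.
Duty = €37,918.65 × 69.7% + 469 × €5.79 = €29,144.81.
Line 2 (1993.49, Belica, 2,119 units, €70,732.22):
Code 1993.49 is under a tariff-rate quota (threshold 713 units). In-quota: 713 units at 3%; over-quota: 1,406 units at 8.5%.
Pro-rata value split: in-quota = €70,732.22 × 713/2,119 = €23,799.94; over-quota = €70,732.22 − €23,799.94 = €46,932.28.
In-quota duty = €23,799.94 × 3% = €714.00. Over-quota duty = €46,932.28 × 8.5% = €3,989.24.
Line duty = €714.00 + €3,989.24 = €4,703.24.
Line 3 (7113.90, Belica, 3,911 units, €305,409.99):
Base rate for 7113.90 is 29%.
7113.90 has an FTA preferential rate, but origin Belica is not Karius; base rate stands.
Duty = €305,409.99 × 29% = €88,568.90.
Total = €29,144.81 + €4,703.24 + €88,568.90 = €122,416.95.

€122,416.95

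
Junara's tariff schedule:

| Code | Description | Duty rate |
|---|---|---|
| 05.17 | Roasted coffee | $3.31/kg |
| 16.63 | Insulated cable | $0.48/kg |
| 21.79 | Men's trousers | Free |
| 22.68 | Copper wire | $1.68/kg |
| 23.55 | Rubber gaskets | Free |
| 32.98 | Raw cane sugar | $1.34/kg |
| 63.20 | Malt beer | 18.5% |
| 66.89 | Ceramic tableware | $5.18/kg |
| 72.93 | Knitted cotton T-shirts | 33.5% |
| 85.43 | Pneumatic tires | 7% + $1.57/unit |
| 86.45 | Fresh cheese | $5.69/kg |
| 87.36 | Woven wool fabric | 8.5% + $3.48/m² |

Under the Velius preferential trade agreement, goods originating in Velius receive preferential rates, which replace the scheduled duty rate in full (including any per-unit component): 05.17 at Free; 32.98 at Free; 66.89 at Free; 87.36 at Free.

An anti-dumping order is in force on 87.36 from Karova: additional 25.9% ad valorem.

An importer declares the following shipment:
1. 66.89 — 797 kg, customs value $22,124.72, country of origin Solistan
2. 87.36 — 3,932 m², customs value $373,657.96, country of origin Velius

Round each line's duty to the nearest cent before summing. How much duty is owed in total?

$4,128.46

Line 1 (66.89, Solistan, 797 kg, $22,124.72):
Base rate for 66.89 is $5.18/kg.
66.89 has an FTA preferential rate, but origin Solistan is not Velius; base rate stands.
Duty = 797 × $5.18 = $4,128.46.
Line 2 (87.36, Velius, 3,932 m², $373,657.96):
Base rate for 87.36 is 8.5% + $3.48/m².
Origin Velius qualifies under the Junara–Velius agreement and 87.36 is covered: preferential rate Free applies instead.
The additional-duty order on 87.36 targets Karova, not Velius; it does not apply.
Duty = $373,657.96 × 0% = $0.00.
Total = $4,128.46 + $0.00 = $4,128.46.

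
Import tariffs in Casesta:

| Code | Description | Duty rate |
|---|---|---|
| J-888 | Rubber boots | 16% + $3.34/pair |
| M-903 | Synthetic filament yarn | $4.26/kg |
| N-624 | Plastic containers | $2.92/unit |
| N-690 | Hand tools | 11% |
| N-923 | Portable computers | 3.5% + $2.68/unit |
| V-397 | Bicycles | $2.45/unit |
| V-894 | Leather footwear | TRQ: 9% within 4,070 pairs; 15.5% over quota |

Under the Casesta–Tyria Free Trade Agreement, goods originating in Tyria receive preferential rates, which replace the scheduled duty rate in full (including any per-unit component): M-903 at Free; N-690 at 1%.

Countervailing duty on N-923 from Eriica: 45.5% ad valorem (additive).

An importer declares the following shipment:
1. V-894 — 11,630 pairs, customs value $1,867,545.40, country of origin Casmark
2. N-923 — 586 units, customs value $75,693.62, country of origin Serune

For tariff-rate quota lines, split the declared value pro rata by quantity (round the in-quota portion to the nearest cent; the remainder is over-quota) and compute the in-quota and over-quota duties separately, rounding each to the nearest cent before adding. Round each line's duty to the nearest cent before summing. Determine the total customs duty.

Line 1 (V-894, Casmark, 11,630 pairs, $1,867,545.40):
Code V-894 is under a tariff-rate quota (threshold 4,070 pairs). In-quota: 4,070 pairs at 9%; over-quota: 7,560 pairs at 15.5%.
Pro-rata value split: in-quota = $1,867,545.40 × 4,070/11,630 = $653,560.60; over-quota = $1,867,545.40 − $653,560.60 = $1,213,984.80.
In-quota duty = $653,560.60 × 9% = $58,820.45. Over-quota duty = $1,213,984.80 × 15.5% = $188,167.64.
Line duty = $58,820.45 + $188,167.64 = $246,988.09.
Line 2 (N-923, Serune, 586 units, $75,693.62):
Base rate for N-923 is 3.5% + $2.68/unit.
The additional-duty order on N-923 targets Eriica, not Serune; it does not apply.
Duty = $75,693.62 × 3.5% + 586 × $2.68 = $4,219.76.
Total = $246,988.09 + $4,219.76 = $251,207.85.

$251,207.85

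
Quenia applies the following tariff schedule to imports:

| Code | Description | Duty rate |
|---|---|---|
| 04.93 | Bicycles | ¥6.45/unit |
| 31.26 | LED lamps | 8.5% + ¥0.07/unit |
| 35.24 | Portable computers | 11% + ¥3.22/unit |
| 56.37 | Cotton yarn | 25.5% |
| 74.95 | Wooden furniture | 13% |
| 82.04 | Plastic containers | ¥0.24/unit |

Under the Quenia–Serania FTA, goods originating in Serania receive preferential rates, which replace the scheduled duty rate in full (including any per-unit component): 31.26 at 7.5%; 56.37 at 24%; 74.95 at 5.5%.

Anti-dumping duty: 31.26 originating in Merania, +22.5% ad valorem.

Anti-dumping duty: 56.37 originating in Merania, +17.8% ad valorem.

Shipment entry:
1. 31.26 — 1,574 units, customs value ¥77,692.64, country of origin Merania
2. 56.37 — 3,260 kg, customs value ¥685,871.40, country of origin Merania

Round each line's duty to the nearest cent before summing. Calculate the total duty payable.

¥321,177.22

Line 1 (31.26, Merania, 1,574 units, ¥77,692.64):
Base rate for 31.26 is 8.5% + ¥0.07/unit.
31.26 has an FTA preferential rate, but origin Merania is not Serania; base rate stands.
Additional duty on 31.26 from Merania: +22.5%. Applied ad valorem rate: 8.5% + 22.5% = 31%.
Duty = ¥77,692.64 × 31% + 1,574 × ¥0.07 = ¥24,194.90.
Line 2 (56.37, Merania, 3,260 kg, ¥685,871.40):
Base rate for 56.37 is 25.5%.
56.37 has an FTA preferential rate, but origin Merania is not Serania; base rate stands.
Additional duty on 56.37 from Merania: +17.8%. Applied ad valorem rate: 25.5% + 17.8% = 43.3%.
Duty = ¥685,871.40 × 43.3% = ¥296,982.32.
Total = ¥24,194.90 + ¥296,982.32 = ¥321,177.22.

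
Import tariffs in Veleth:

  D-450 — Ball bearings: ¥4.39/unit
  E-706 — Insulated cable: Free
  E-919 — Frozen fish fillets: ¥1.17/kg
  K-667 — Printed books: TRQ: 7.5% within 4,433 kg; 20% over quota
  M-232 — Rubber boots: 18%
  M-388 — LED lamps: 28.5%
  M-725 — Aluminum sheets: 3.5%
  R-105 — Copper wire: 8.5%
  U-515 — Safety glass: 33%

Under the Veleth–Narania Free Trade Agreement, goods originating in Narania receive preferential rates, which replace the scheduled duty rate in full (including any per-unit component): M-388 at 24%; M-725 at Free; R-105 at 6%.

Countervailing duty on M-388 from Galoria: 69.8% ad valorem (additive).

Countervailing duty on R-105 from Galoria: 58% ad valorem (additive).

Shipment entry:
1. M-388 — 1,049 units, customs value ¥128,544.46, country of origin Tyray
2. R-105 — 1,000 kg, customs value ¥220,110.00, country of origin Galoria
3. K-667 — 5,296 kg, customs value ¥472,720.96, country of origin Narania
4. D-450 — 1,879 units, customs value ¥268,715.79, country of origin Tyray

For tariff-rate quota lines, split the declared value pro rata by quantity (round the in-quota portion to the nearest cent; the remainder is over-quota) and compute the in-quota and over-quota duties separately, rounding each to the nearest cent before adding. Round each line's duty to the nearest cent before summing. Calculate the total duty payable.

Line 1 (M-388, Tyray, 1,049 units, ¥128,544.46):
Base rate for M-388 is 28.5%.
M-388 has an FTA preferential rate, but origin Tyray is not Narania; base rate stands.
The additional-duty order on M-388 targets Galoria, not Tyray; it does not apply.
Duty = ¥128,544.46 × 28.5% = ¥36,635.17.
Line 2 (R-105, Galoria, 1,000 kg, ¥220,110.00):
Base rate for R-105 is 8.5%.
R-105 has an FTA preferential rate, but origin Galoria is not Narania; base rate stands.
Additional duty on R-105 from Galoria: +58%. Applied ad valorem rate: 8.5% + 58% = 66.5%.
Duty = ¥220,110.00 × 66.5% = ¥146,373.15.
Line 3 (K-667, Narania, 5,296 kg, ¥472,720.96):
Code K-667 is under a tariff-rate quota (threshold 4,433 kg). In-quota: 4,433 kg at 7.5%; over-quota: 863 kg at 20%.
Pro-rata value split: in-quota = ¥472,720.96 × 4,433/5,296 = ¥395,689.58; over-quota = ¥472,720.96 − ¥395,689.58 = ¥77,031.38.
In-quota duty = ¥395,689.58 × 7.5% = ¥29,676.72. Over-quota duty = ¥77,031.38 × 20% = ¥15,406.28.
Line duty = ¥29,676.72 + ¥15,406.28 = ¥45,083.00.
Line 4 (D-450, Tyray, 1,879 units, ¥268,715.79):
Base rate for D-450 is ¥4.39/unit.
Duty = 1,879 × ¥4.39 = ¥8,248.81.
Total = ¥36,635.17 + ¥146,373.15 + ¥45,083.00 + ¥8,248.81 = ¥236,340.13.

¥236,340.13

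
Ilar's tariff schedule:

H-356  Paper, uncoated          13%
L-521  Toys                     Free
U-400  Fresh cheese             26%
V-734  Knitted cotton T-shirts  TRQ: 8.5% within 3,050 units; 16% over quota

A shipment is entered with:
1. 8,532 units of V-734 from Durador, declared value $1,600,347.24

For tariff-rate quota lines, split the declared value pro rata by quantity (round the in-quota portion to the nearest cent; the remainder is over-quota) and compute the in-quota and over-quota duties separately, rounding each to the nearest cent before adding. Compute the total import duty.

$213,148.92

Line 1 (V-734, Durador, 8,532 units, $1,600,347.24):
Code V-734 is under a tariff-rate quota (threshold 3,050 units). In-quota: 3,050 units at 8.5%; over-quota: 5,482 units at 16%.
Pro-rata value split: in-quota = $1,600,347.24 × 3,050/8,532 = $572,088.50; over-quota = $1,600,347.24 − $572,088.50 = $1,028,258.74.
In-quota duty = $572,088.50 × 8.5% = $48,627.52. Over-quota duty = $1,028,258.74 × 16% = $164,521.40.
Line duty = $48,627.52 + $164,521.40 = $213,148.92.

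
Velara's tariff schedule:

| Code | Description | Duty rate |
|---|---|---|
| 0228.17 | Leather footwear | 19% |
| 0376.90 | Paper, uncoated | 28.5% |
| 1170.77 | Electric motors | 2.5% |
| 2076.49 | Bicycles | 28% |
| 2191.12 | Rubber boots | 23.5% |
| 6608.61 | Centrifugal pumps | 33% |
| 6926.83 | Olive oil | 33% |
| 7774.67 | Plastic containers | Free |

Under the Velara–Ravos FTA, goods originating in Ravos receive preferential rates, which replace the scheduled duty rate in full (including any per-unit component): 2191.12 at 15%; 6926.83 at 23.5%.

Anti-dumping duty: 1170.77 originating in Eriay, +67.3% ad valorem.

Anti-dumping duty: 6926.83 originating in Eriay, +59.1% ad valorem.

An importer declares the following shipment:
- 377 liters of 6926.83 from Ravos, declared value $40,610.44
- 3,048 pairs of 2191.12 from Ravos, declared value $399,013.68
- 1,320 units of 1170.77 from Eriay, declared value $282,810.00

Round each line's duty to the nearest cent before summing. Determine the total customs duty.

$266,796.88

Line 1 (6926.83, Ravos, 377 liters, $40,610.44):
Base rate for 6926.83 is 33%.
Origin Ravos qualifies under the Velara–Ravos agreement and 6926.83 is covered: preferential rate 23.5% applies instead.
The additional-duty order on 6926.83 targets Eriay, not Ravos; it does not apply.
Duty = $40,610.44 × 23.5% = $9,543.45.
Line 2 (2191.12, Ravos, 3,048 pairs, $399,013.68):
Base rate for 2191.12 is 23.5%.
Origin Ravos qualifies under the Velara–Ravos agreement and 2191.12 is covered: preferential rate 15% applies instead.
Duty = $399,013.68 × 15% = $59,852.05.
Line 3 (1170.77, Eriay, 1,320 units, $282,810.00):
Base rate for 1170.77 is 2.5%.
Additional duty on 1170.77 from Eriay: +67.3%. Applied ad valorem rate: 2.5% + 67.3% = 69.8%.
Duty = $282,810.00 × 69.8% = $197,401.38.
Total = $9,543.45 + $59,852.05 + $197,401.38 = $266,796.88.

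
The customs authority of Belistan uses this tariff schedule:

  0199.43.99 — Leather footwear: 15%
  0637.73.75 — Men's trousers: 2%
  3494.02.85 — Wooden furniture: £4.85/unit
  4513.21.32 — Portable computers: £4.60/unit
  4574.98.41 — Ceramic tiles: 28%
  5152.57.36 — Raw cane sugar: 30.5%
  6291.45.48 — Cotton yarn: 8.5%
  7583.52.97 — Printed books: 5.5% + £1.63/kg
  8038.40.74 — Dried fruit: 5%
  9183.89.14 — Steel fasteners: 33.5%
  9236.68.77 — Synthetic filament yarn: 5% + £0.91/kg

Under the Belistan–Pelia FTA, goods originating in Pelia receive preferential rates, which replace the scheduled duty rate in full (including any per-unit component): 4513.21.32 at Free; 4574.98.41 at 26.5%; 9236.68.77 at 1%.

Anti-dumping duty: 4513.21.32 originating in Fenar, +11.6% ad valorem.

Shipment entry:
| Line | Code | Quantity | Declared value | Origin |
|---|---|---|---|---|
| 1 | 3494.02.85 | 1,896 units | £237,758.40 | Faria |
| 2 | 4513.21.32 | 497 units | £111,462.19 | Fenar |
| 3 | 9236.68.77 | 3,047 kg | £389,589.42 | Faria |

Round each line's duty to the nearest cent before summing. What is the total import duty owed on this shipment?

Line 1 (3494.02.85, Faria, 1,896 units, £237,758.40):
Base rate for 3494.02.85 is £4.85/unit.
Duty = 1,896 × £4.85 = £9,195.60.
Line 2 (4513.21.32, Fenar, 497 units, £111,462.19):
Base rate for 4513.21.32 is £4.60/unit.
4513.21.32 has an FTA preferential rate, but origin Fenar is not Pelia; base rate stands.
Additional duty on 4513.21.32 from Fenar: +11.6% ad valorem. Applied ad valorem rate = 11.6%.
Duty = £111,462.19 × 11.6% + 497 × £4.60 = £15,215.81.
Line 3 (9236.68.77, Faria, 3,047 kg, £389,589.42):
Base rate for 9236.68.77 is 5% + £0.91/kg.
9236.68.77 has an FTA preferential rate, but origin Faria is not Pelia; base rate stands.
Duty = £389,589.42 × 5% + 3,047 × £0.91 = £22,252.24.
Total = £9,195.60 + £15,215.81 + £22,252.24 = £46,663.65.

£46,663.65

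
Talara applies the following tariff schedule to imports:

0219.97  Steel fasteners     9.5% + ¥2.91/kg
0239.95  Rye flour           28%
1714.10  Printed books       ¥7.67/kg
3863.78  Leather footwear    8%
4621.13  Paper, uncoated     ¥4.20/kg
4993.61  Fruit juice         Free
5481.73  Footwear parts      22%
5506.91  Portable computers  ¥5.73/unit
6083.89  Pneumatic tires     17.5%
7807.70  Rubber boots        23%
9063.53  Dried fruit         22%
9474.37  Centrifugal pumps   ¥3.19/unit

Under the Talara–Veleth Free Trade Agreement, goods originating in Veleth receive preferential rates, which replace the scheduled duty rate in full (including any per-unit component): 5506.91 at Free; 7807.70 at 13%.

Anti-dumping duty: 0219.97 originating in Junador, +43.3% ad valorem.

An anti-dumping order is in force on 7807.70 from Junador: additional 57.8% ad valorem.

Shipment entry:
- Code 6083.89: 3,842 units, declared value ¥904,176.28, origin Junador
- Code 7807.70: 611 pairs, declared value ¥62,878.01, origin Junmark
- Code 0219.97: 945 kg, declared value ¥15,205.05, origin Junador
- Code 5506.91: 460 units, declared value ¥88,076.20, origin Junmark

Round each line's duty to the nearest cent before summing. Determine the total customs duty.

Line 1 (6083.89, Junador, 3,842 units, ¥904,176.28):
Base rate for 6083.89 is 17.5%.
Duty = ¥904,176.28 × 17.5% = ¥158,230.85.
Line 2 (7807.70, Junmark, 611 pairs, ¥62,878.01):
Base rate for 7807.70 is 23%.
7807.70 has an FTA preferential rate, but origin Junmark is not Veleth; base rate stands.
The additional-duty order on 7807.70 targets Junador, not Junmark; it does not apply.
Duty = ¥62,878.01 × 23% = ¥14,461.94.
Line 3 (0219.97, Junador, 945 kg, ¥15,205.05):
Base rate for 0219.97 is 9.5% + ¥2.91/kg.
Additional duty on 0219.97 from Junador: +43.3%. Applied ad valorem rate: 9.5% + 43.3% = 52.8%.
Duty = ¥15,205.05 × 52.8% + 945 × ¥2.91 = ¥10,778.22.
Line 4 (5506.91, Junmark, 460 units, ¥88,076.20):
Base rate for 5506.91 is ¥5.73/unit.
5506.91 has an FTA preferential rate, but origin Junmark is not Veleth; base rate stands.
Duty = 460 × ¥5.73 = ¥2,635.80.
Total = ¥158,230.85 + ¥14,461.94 + ¥10,778.22 + ¥2,635.80 = ¥186,106.81.

¥186,106.81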